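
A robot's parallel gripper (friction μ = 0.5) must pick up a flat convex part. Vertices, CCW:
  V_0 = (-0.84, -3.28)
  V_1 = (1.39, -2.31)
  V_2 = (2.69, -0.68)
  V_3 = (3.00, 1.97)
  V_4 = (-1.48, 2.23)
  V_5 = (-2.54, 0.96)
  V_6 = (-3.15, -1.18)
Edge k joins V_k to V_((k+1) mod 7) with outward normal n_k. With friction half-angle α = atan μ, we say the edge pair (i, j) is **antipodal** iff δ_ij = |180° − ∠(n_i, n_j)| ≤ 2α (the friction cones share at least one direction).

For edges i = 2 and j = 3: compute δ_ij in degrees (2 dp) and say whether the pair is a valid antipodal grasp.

δ = 86.65°, invalid

α = atan 0.5 = 26.57°;  2α = 53.13°
edge 2: e_2 = (+0.31, +2.65);  n_2 = (+0.9932, -0.1162)
edge 3: e_3 = (-4.48, +0.26);  n_3 = (+0.0579, +0.9983)
∠(n_2, n_3) = 93.35°
δ = |180° − 93.35°| = 86.65°
86.65° > 2α = 53.13°  →  invalid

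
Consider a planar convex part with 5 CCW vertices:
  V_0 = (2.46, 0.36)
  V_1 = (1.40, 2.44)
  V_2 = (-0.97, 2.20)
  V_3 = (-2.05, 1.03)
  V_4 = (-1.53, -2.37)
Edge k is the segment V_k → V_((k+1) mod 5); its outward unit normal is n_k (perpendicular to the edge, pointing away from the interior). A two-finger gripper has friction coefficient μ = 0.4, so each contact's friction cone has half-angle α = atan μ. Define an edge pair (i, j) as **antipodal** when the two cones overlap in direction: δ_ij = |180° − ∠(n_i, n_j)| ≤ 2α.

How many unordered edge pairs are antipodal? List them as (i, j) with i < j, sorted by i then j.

α = atan 0.4 = 21.80°;  2α = 43.60°
n_0 = (+0.8910, +0.4541)
n_1 = (-0.1008, +0.9949)
n_2 = (-0.7348, +0.6783)
n_3 = (-0.9885, -0.1512)
n_4 = (+0.5647, -0.8253)
  (0,1): δ = 111.22°  ·
  (0,2): δ = 69.71°  ·
  (0,3): δ = 18.31°  ✓
  (0,4): δ = 97.38°  ·
  (1,2): δ = 138.49°  ·
  (1,3): δ = 87.09°  ·
  (1,4): δ = 28.60°  ✓
  (2,3): δ = 128.60°  ·
  (2,4): δ = 12.91°  ✓
  (3,4): δ = 64.32°  ·
antipodal pairs: 3

count = 3; pairs: (0,3), (1,4), (2,4)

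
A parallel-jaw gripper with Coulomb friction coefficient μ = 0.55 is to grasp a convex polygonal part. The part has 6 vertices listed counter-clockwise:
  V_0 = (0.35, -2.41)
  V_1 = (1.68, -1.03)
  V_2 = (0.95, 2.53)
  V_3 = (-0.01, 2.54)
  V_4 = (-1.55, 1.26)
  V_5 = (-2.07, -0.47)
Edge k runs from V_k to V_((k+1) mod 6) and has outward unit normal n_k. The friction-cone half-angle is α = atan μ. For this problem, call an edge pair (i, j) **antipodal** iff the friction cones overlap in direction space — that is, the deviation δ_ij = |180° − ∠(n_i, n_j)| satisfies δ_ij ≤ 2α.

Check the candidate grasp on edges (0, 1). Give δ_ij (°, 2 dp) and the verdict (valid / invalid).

α = atan 0.55 = 28.81°;  2α = 57.62°
edge 0: e_0 = (+1.33, +1.38);  n_0 = (+0.7200, -0.6939)
edge 1: e_1 = (-0.73, +3.56);  n_1 = (+0.9796, +0.2009)
∠(n_0, n_1) = 55.53°
δ = |180° − 55.53°| = 124.47°
124.47° > 2α = 57.62°  →  invalid

δ = 124.47°, invalid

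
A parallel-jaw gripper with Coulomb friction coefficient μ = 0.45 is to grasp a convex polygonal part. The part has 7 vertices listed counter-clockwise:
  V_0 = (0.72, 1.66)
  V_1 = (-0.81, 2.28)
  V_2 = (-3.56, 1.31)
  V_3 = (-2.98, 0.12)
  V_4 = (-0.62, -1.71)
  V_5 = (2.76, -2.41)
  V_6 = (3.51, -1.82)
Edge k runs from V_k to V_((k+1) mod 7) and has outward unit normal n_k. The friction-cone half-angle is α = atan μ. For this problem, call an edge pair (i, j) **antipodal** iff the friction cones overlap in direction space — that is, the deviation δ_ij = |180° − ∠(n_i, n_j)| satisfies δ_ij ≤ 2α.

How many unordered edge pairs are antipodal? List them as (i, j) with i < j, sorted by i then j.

α = atan 0.45 = 24.23°;  2α = 48.46°
n_0 = (+0.3756, +0.9268)
n_1 = (-0.3326, +0.9431)
n_2 = (-0.8989, -0.4381)
n_3 = (-0.6128, -0.7903)
n_4 = (-0.2028, -0.9792)
n_5 = (+0.6183, -0.7860)
n_6 = (+0.7802, +0.6255)
  (0,1): δ = 138.51°  ·
  (0,2): δ = 41.96°  ✓
  (0,3): δ = 15.73°  ✓
  (0,4): δ = 10.36°  ✓
  (0,5): δ = 60.25°  ·
  (0,6): δ = 150.78°  ·
  (1,2): δ = 83.44°  ·
  (1,3): δ = 57.22°  ·
  (1,4): δ = 31.13°  ✓
  (1,5): δ = 18.76°  ✓
  (1,6): δ = 109.29°  ·
  (2,3): δ = 153.78°  ·
  (2,4): δ = 127.68°  ·
  (2,5): δ = 77.79°  ·
  (2,6): δ = 12.74°  ✓
  (3,4): δ = 153.91°  ·
  (3,5): δ = 104.02°  ·
  (3,6): δ = 13.49°  ✓
  (4,5): δ = 130.11°  ·
  (4,6): δ = 39.58°  ✓
  (5,6): δ = 89.47°  ·
antipodal pairs: 8

count = 8; pairs: (0,2), (0,3), (0,4), (1,4), (1,5), (2,6), (3,6), (4,6)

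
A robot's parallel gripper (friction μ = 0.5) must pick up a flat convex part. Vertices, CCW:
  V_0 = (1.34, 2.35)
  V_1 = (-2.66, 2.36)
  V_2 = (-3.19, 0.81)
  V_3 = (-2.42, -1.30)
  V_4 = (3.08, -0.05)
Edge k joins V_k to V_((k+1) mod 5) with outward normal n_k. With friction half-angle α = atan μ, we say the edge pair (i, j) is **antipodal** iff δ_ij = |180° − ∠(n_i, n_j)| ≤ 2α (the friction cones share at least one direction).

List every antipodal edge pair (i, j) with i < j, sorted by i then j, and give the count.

α = atan 0.5 = 26.57°;  2α = 53.13°
n_0 = (+0.0025, +1.0000)
n_1 = (-0.9462, +0.3235)
n_2 = (-0.9394, -0.3428)
n_3 = (+0.2216, -0.9751)
n_4 = (+0.8096, +0.5870)
  (0,1): δ = 108.73°  ·
  (0,2): δ = 69.81°  ·
  (0,3): δ = 12.95°  ✓
  (0,4): δ = 126.09°  ·
  (1,2): δ = 141.07°  ·
  (1,3): δ = 58.32°  ·
  (1,4): δ = 54.82°  ·
  (2,3): δ = 97.24°  ·
  (2,4): δ = 15.89°  ✓
  (3,4): δ = 66.86°  ·
antipodal pairs: 2

count = 2; pairs: (0,3), (2,4)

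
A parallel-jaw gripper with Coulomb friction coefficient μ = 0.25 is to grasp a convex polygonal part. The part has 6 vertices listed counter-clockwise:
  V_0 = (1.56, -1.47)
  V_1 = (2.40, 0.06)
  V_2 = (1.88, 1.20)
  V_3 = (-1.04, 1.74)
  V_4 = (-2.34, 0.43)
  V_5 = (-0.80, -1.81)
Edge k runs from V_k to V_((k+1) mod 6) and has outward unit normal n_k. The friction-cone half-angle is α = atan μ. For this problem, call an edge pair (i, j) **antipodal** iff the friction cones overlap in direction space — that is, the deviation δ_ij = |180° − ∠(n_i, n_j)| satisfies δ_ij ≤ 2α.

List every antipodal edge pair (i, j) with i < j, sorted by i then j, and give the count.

α = atan 0.25 = 14.04°;  2α = 28.07°
n_0 = (+0.8766, -0.4813)
n_1 = (+0.9098, +0.4150)
n_2 = (+0.1818, +0.9833)
n_3 = (-0.7098, +0.7044)
n_4 = (-0.8240, -0.5665)
n_5 = (+0.1426, -0.9898)
  (0,1): δ = 126.71°  ·
  (0,2): δ = 71.71°  ·
  (0,3): δ = 16.01°  ✓
  (0,4): δ = 63.28°  ·
  (0,5): δ = 126.97°  ·
  (1,2): δ = 125.00°  ·
  (1,3): δ = 69.30°  ·
  (1,4): δ = 9.99°  ✓
  (1,5): δ = 73.68°  ·
  (2,3): δ = 124.30°  ·
  (2,4): δ = 45.01°  ·
  (2,5): δ = 18.68°  ✓
  (3,4): δ = 100.71°  ·
  (3,5): δ = 37.02°  ·
  (4,5): δ = 116.31°  ·
antipodal pairs: 3

count = 3; pairs: (0,3), (1,4), (2,5)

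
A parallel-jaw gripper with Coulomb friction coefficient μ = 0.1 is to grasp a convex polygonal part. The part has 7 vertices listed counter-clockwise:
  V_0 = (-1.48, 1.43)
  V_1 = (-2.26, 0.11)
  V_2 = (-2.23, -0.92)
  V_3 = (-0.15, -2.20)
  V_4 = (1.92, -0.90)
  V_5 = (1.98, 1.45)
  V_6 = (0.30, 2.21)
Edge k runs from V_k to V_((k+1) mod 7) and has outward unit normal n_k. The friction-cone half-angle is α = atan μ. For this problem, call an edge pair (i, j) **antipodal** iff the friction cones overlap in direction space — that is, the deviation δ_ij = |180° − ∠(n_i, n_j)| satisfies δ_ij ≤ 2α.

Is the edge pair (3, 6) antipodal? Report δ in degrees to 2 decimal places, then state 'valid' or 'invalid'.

α = atan 0.1 = 5.71°;  2α = 11.42°
edge 3: e_3 = (+2.07, +1.30);  n_3 = (+0.5318, -0.8468)
edge 6: e_6 = (-1.78, -0.78);  n_6 = (-0.4014, +0.9159)
∠(n_3, n_6) = 171.53°
δ = |180° − 171.53°| = 8.47°
8.47° ≤ 2α = 11.42°  →  valid

δ = 8.47°, valid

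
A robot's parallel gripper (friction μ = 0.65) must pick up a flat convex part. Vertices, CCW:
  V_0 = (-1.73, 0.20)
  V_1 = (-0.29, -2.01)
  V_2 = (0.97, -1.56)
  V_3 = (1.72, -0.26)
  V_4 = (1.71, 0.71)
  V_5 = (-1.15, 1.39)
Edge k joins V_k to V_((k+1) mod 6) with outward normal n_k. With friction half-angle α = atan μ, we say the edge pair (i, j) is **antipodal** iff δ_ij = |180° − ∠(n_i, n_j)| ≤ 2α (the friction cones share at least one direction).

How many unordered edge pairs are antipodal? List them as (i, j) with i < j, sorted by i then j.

count = 7; pairs: (0,2), (0,3), (0,4), (1,4), (1,5), (2,5), (3,5)

α = atan 0.65 = 33.02°;  2α = 66.05°
n_0 = (-0.8378, -0.5459)
n_1 = (+0.3363, -0.9417)
n_2 = (+0.8662, -0.4997)
n_3 = (+0.9999, +0.0103)
n_4 = (+0.2313, +0.9729)
n_5 = (-0.8989, +0.4381)
  (0,1): δ = 103.43°  ·
  (0,2): δ = 63.07°  ✓
  (0,3): δ = 32.50°  ✓
  (0,4): δ = 43.54°  ✓
  (0,5): δ = 120.93°  ·
  (1,2): δ = 139.64°  ·
  (1,3): δ = 109.06°  ·
  (1,4): δ = 33.03°  ✓
  (1,5): δ = 44.36°  ✓
  (2,3): δ = 149.43°  ·
  (2,4): δ = 73.39°  ·
  (2,5): δ = 4.00°  ✓
  (3,4): δ = 103.97°  ·
  (3,5): δ = 26.58°  ✓
  (4,5): δ = 102.61°  ·
antipodal pairs: 7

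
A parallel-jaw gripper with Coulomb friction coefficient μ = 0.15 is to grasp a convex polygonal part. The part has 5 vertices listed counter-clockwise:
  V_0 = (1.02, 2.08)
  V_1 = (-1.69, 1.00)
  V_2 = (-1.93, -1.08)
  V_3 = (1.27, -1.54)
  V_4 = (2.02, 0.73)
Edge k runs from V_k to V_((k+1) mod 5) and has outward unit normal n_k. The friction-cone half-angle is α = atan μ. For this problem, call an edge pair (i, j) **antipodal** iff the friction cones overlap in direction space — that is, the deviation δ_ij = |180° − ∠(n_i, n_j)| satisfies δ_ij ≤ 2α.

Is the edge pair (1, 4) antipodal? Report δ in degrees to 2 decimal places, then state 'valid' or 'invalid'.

δ = 43.11°, invalid

α = atan 0.15 = 8.53°;  2α = 17.06°
edge 1: e_1 = (-0.24, -2.08);  n_1 = (-0.9934, +0.1146)
edge 4: e_4 = (-1.00, +1.35);  n_4 = (+0.8036, +0.5952)
∠(n_1, n_4) = 136.89°
δ = |180° − 136.89°| = 43.11°
43.11° > 2α = 17.06°  →  invalid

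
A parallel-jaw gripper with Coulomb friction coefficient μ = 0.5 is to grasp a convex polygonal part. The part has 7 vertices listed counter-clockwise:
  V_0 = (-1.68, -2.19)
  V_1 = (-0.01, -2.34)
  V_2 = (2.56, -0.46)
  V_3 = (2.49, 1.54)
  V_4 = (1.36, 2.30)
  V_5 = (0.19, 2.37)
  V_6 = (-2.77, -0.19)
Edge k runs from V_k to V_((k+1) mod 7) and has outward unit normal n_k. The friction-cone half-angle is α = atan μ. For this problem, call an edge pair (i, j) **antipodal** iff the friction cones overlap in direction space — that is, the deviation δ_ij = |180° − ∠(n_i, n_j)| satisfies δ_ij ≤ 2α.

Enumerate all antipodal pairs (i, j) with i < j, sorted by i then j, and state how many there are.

count = 8; pairs: (0,3), (0,4), (0,5), (1,4), (1,5), (2,5), (2,6), (3,6)

α = atan 0.5 = 26.57°;  2α = 53.13°
n_0 = (-0.0895, -0.9960)
n_1 = (+0.5904, -0.8071)
n_2 = (+0.9994, +0.0350)
n_3 = (+0.5581, +0.8298)
n_4 = (+0.0597, +0.9982)
n_5 = (-0.6542, +0.7564)
n_6 = (-0.8781, -0.4785)
  (0,1): δ = 138.68°  ·
  (0,2): δ = 82.86°  ·
  (0,3): δ = 28.79°  ✓
  (0,4): δ = 1.71°  ✓
  (0,5): δ = 45.99°  ✓
  (0,6): δ = 123.72°  ·
  (1,2): δ = 124.18°  ·
  (1,3): δ = 70.11°  ·
  (1,4): δ = 39.61°  ✓
  (1,5): δ = 4.67°  ✓
  (1,6): δ = 82.40°  ·
  (2,3): δ = 125.93°  ·
  (2,4): δ = 95.43°  ·
  (2,5): δ = 51.15°  ✓
  (2,6): δ = 26.59°  ✓
  (3,4): δ = 149.50°  ·
  (3,5): δ = 105.22°  ·
  (3,6): δ = 27.49°  ✓
  (4,5): δ = 135.72°  ·
  (4,6): δ = 57.99°  ·
  (5,6): δ = 102.26°  ·
antipodal pairs: 8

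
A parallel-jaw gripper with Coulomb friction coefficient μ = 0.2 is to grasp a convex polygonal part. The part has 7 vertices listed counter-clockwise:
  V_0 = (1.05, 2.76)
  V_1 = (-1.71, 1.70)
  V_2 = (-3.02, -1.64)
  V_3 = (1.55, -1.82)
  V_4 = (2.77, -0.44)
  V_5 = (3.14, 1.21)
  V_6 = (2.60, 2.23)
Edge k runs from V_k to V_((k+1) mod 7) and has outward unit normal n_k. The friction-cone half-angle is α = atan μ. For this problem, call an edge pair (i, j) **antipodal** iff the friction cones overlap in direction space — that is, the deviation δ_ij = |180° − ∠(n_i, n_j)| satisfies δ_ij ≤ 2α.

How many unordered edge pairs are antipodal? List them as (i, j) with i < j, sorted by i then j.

α = atan 0.2 = 11.31°;  2α = 22.62°
n_0 = (-0.3585, +0.9335)
n_1 = (-0.9310, +0.3651)
n_2 = (-0.0394, -0.9992)
n_3 = (+0.7492, -0.6623)
n_4 = (+0.9758, -0.2188)
n_5 = (+0.8838, +0.4679)
n_6 = (+0.3235, +0.9462)
  (0,1): δ = 132.43°  ·
  (0,2): δ = 23.27°  ·
  (0,3): δ = 27.51°  ·
  (0,4): δ = 56.35°  ·
  (0,5): δ = 96.89°  ·
  (0,6): δ = 140.11°  ·
  (1,2): δ = 70.84°  ·
  (1,3): δ = 20.06°  ✓
  (1,4): δ = 8.78°  ✓
  (1,5): δ = 49.31°  ·
  (1,6): δ = 92.54°  ·
  (2,3): δ = 129.22°  ·
  (2,4): δ = 100.38°  ·
  (2,5): δ = 59.85°  ·
  (2,6): δ = 16.62°  ✓
  (3,4): δ = 151.16°  ·
  (3,5): δ = 110.62°  ·
  (3,6): δ = 67.40°  ·
  (4,5): δ = 139.46°  ·
  (4,6): δ = 96.24°  ·
  (5,6): δ = 136.77°  ·
antipodal pairs: 3

count = 3; pairs: (1,3), (1,4), (2,6)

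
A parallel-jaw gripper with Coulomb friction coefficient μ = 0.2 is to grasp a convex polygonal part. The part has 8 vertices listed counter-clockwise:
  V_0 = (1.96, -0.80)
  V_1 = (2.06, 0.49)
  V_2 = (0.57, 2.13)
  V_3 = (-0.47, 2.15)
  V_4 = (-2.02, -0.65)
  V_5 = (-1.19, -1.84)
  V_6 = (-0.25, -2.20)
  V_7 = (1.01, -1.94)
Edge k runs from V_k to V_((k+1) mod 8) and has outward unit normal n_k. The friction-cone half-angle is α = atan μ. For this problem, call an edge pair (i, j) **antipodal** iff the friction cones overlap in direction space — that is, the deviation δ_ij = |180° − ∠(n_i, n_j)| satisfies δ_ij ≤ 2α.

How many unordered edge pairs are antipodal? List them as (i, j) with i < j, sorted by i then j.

count = 4; pairs: (1,4), (2,5), (2,6), (3,7)

α = atan 0.2 = 11.31°;  2α = 22.62°
n_0 = (+0.9970, -0.0773)
n_1 = (+0.7401, +0.6724)
n_2 = (+0.0192, +0.9998)
n_3 = (-0.8749, +0.4843)
n_4 = (-0.8202, -0.5721)
n_5 = (-0.3576, -0.9339)
n_6 = (+0.2021, -0.9794)
n_7 = (+0.7682, -0.6402)
  (0,1): δ = 133.31°  ·
  (0,2): δ = 86.67°  ·
  (0,3): δ = 24.53°  ·
  (0,4): δ = 39.33°  ·
  (0,5): δ = 73.48°  ·
  (0,6): δ = 106.09°  ·
  (0,7): δ = 144.63°  ·
  (1,2): δ = 133.36°  ·
  (1,3): δ = 71.22°  ·
  (1,4): δ = 7.36°  ✓
  (1,5): δ = 26.79°  ·
  (1,6): δ = 59.40°  ·
  (1,7): δ = 97.94°  ·
  (2,3): δ = 117.87°  ·
  (2,4): δ = 54.00°  ·
  (2,5): δ = 19.85°  ✓
  (2,6): δ = 12.76°  ✓
  (2,7): δ = 51.30°  ·
  (3,4): δ = 116.14°  ·
  (3,5): δ = 81.99°  ·
  (3,6): δ = 49.37°  ·
  (3,7): δ = 10.84°  ✓
  (4,5): δ = 145.85°  ·
  (4,6): δ = 113.24°  ·
  (4,7): δ = 74.70°  ·
  (5,6): δ = 147.38°  ·
  (5,7): δ = 108.85°  ·
  (6,7): δ = 141.46°  ·
antipodal pairs: 4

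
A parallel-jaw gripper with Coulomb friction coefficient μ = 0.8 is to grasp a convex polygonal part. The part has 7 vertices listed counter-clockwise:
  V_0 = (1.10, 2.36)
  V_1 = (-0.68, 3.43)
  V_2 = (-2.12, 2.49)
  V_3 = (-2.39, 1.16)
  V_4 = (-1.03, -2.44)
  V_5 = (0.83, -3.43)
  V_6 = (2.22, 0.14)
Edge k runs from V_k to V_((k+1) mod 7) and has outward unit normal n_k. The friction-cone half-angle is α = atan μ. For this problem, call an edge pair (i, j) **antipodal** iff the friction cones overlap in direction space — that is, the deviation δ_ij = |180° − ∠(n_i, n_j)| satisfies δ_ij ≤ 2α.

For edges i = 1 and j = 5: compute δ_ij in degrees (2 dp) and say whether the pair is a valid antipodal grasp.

δ = 35.59°, valid

α = atan 0.8 = 38.66°;  2α = 77.32°
edge 1: e_1 = (-1.44, -0.94);  n_1 = (-0.5466, +0.8374)
edge 5: e_5 = (+1.39, +3.57);  n_5 = (+0.9319, -0.3628)
∠(n_1, n_5) = 144.41°
δ = |180° − 144.41°| = 35.59°
35.59° ≤ 2α = 77.32°  →  valid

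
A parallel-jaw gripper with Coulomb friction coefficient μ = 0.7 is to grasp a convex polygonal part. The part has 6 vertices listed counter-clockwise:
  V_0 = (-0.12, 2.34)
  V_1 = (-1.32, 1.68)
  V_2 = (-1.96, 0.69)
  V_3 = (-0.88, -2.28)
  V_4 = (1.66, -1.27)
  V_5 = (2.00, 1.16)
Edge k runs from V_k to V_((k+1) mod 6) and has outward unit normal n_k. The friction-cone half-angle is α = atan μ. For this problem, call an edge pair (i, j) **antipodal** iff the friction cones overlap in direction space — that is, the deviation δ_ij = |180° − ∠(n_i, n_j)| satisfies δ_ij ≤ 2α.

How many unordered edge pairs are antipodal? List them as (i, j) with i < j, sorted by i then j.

count = 7; pairs: (0,3), (0,4), (1,3), (1,4), (2,4), (2,5), (3,5)

α = atan 0.7 = 34.99°;  2α = 69.98°
n_0 = (-0.4819, +0.8762)
n_1 = (-0.8398, +0.5429)
n_2 = (-0.9398, -0.3417)
n_3 = (+0.3695, -0.9292)
n_4 = (+0.9904, -0.1386)
n_5 = (+0.4863, +0.8738)
  (0,1): δ = 151.69°  ·
  (0,2): δ = 98.83°  ·
  (0,3): δ = 7.13°  ✓
  (0,4): δ = 53.22°  ✓
  (0,5): δ = 122.09°  ·
  (1,2): δ = 127.14°  ·
  (1,3): δ = 35.43°  ✓
  (1,4): δ = 24.92°  ✓
  (1,5): δ = 93.78°  ·
  (2,3): δ = 88.30°  ·
  (2,4): δ = 27.95°  ✓
  (2,5): δ = 40.92°  ✓
  (3,4): δ = 119.65°  ·
  (3,5): δ = 50.79°  ✓
  (4,5): δ = 111.14°  ·
antipodal pairs: 7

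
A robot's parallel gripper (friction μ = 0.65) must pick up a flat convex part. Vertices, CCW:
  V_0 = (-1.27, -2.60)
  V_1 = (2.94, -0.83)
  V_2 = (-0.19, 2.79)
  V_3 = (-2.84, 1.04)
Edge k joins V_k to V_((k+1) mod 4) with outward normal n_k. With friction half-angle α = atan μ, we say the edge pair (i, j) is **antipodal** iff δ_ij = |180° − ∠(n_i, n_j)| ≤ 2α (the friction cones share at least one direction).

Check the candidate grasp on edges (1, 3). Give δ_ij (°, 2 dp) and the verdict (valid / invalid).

δ = 17.52°, valid

α = atan 0.65 = 33.02°;  2α = 66.05°
edge 1: e_1 = (-3.13, +3.62);  n_1 = (+0.7564, +0.6541)
edge 3: e_3 = (+1.57, -3.64);  n_3 = (-0.9182, -0.3960)
∠(n_1, n_3) = 162.48°
δ = |180° − 162.48°| = 17.52°
17.52° ≤ 2α = 66.05°  →  valid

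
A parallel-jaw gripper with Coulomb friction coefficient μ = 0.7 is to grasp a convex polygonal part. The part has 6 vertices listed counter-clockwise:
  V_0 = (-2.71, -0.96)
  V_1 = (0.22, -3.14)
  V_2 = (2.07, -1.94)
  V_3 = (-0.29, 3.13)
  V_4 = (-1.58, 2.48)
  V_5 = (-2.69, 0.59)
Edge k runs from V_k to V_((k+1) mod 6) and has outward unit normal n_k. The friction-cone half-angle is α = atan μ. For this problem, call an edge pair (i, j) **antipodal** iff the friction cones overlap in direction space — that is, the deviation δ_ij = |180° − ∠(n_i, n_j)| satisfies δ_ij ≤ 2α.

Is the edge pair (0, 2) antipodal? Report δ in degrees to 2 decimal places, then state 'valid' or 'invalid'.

δ = 28.39°, valid

α = atan 0.7 = 34.99°;  2α = 69.98°
edge 0: e_0 = (+2.93, -2.18);  n_0 = (-0.5969, -0.8023)
edge 2: e_2 = (-2.36, +5.07);  n_2 = (+0.9066, +0.4220)
∠(n_0, n_2) = 151.61°
δ = |180° − 151.61°| = 28.39°
28.39° ≤ 2α = 69.98°  →  valid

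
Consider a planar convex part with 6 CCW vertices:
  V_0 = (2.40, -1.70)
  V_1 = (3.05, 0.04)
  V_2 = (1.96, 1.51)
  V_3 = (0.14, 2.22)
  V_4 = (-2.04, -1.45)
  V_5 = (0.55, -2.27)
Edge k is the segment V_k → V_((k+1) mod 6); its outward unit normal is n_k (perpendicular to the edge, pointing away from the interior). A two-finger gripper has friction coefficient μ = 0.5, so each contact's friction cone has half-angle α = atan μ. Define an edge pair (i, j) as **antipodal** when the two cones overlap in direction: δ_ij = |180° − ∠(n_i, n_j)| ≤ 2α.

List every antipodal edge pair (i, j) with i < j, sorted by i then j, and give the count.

α = atan 0.5 = 26.57°;  2α = 53.13°
n_0 = (+0.9368, -0.3499)
n_1 = (+0.8033, +0.5956)
n_2 = (+0.3634, +0.9316)
n_3 = (-0.8598, +0.5107)
n_4 = (-0.3018, -0.9534)
n_5 = (+0.2944, -0.9557)
  (0,1): δ = 122.96°  ·
  (0,2): δ = 90.83°  ·
  (0,3): δ = 10.23°  ✓
  (0,4): δ = 92.92°  ·
  (0,5): δ = 127.61°  ·
  (1,2): δ = 147.87°  ·
  (1,3): δ = 67.27°  ·
  (1,4): δ = 35.88°  ✓
  (1,5): δ = 70.57°  ·
  (2,3): δ = 99.40°  ·
  (2,4): δ = 3.74°  ✓
  (2,5): δ = 38.44°  ✓
  (3,4): δ = 76.86°  ·
  (3,5): δ = 42.16°  ✓
  (4,5): δ = 145.31°  ·
antipodal pairs: 5

count = 5; pairs: (0,3), (1,4), (2,4), (2,5), (3,5)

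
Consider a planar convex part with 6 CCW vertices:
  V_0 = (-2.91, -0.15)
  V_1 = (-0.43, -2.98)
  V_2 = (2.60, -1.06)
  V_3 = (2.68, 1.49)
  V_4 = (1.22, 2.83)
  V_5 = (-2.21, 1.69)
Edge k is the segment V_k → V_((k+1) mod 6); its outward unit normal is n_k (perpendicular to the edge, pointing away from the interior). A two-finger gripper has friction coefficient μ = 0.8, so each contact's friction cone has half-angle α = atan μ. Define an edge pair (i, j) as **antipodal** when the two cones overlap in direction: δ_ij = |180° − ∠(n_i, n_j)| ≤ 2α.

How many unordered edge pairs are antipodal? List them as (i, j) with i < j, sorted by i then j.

count = 9; pairs: (0,2), (0,3), (0,4), (1,3), (1,4), (1,5), (2,4), (2,5), (3,5)

α = atan 0.8 = 38.66°;  2α = 77.32°
n_0 = (-0.7521, -0.6591)
n_1 = (+0.5353, -0.8447)
n_2 = (+0.9995, -0.0314)
n_3 = (+0.6762, +0.7367)
n_4 = (-0.3154, +0.9490)
n_5 = (-0.9346, +0.3556)
  (0,1): δ = 98.87°  ·
  (0,2): δ = 43.03°  ✓
  (0,3): δ = 6.23°  ✓
  (0,4): δ = 67.16°  ✓
  (0,5): δ = 117.94°  ·
  (1,2): δ = 124.16°  ·
  (1,3): δ = 74.91°  ✓
  (1,4): δ = 13.98°  ✓
  (1,5): δ = 36.81°  ✓
  (2,3): δ = 130.75°  ·
  (2,4): δ = 69.82°  ✓
  (2,5): δ = 19.03°  ✓
  (3,4): δ = 119.07°  ·
  (3,5): δ = 68.28°  ✓
  (4,5): δ = 129.21°  ·
antipodal pairs: 9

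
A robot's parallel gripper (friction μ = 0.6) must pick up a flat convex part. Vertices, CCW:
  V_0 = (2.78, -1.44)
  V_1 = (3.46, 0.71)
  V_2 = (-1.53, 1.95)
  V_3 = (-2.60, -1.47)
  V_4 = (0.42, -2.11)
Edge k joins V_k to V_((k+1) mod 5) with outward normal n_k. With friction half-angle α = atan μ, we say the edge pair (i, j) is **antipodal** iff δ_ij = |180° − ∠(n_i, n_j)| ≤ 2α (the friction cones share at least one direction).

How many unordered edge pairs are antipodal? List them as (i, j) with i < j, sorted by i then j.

count = 4; pairs: (0,2), (1,3), (1,4), (2,4)

α = atan 0.6 = 30.96°;  2α = 61.93°
n_0 = (+0.9534, -0.3016)
n_1 = (+0.2412, +0.9705)
n_2 = (-0.9544, +0.2986)
n_3 = (-0.2073, -0.9783)
n_4 = (+0.2731, -0.9620)
  (0,1): δ = 86.40°  ·
  (0,2): δ = 0.18°  ✓
  (0,3): δ = 95.59°  ·
  (0,4): δ = 123.40°  ·
  (1,2): δ = 93.42°  ·
  (1,3): δ = 1.99°  ✓
  (1,4): δ = 29.80°  ✓
  (2,3): δ = 84.59°  ·
  (2,4): δ = 56.78°  ✓
  (3,4): δ = 152.19°  ·
antipodal pairs: 4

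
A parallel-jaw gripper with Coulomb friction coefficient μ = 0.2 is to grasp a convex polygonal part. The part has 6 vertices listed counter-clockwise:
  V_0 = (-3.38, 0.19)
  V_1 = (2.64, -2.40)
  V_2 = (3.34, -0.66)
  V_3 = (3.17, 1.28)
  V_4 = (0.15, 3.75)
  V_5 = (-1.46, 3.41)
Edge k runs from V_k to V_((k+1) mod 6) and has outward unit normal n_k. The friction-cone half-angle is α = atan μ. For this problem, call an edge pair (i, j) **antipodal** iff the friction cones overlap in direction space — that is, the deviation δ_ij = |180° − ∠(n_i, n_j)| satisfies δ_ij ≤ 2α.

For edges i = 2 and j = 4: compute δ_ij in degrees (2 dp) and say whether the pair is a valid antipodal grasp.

δ = 83.08°, invalid

α = atan 0.2 = 11.31°;  2α = 22.62°
edge 2: e_2 = (-0.17, +1.94);  n_2 = (+0.9962, +0.0873)
edge 4: e_4 = (-1.61, -0.34);  n_4 = (-0.2066, +0.9784)
∠(n_2, n_4) = 96.92°
δ = |180° − 96.92°| = 83.08°
83.08° > 2α = 22.62°  →  invalid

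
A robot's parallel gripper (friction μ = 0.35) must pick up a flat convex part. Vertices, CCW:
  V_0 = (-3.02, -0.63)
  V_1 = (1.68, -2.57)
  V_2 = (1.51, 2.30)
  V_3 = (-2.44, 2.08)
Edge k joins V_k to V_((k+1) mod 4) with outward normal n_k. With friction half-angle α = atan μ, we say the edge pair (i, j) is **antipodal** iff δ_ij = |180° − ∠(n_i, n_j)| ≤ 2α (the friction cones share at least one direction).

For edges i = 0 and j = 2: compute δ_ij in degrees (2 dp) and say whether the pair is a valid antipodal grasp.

α = atan 0.35 = 19.29°;  2α = 38.58°
edge 0: e_0 = (+4.70, -1.94);  n_0 = (-0.3815, -0.9244)
edge 2: e_2 = (-3.95, -0.22);  n_2 = (-0.0556, +0.9985)
∠(n_0, n_2) = 154.38°
δ = |180° − 154.38°| = 25.62°
25.62° ≤ 2α = 38.58°  →  valid

δ = 25.62°, valid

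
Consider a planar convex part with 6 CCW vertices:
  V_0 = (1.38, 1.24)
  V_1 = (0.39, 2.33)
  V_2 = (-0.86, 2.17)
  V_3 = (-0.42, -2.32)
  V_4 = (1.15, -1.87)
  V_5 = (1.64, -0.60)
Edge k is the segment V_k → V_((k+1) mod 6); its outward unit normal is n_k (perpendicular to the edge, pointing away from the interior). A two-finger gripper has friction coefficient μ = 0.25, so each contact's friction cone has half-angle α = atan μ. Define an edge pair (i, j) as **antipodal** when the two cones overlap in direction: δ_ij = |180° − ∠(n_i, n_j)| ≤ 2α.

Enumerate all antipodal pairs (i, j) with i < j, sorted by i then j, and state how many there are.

count = 3; pairs: (1,3), (2,4), (2,5)

α = atan 0.25 = 14.04°;  2α = 28.07°
n_0 = (+0.7402, +0.6723)
n_1 = (-0.1270, +0.9919)
n_2 = (-0.9952, -0.0975)
n_3 = (+0.2755, -0.9613)
n_4 = (+0.9330, -0.3600)
n_5 = (+0.9902, +0.1399)
  (0,1): δ = 124.95°  ·
  (0,2): δ = 36.65°  ·
  (0,3): δ = 63.75°  ·
  (0,4): δ = 116.65°  ·
  (0,5): δ = 145.80°  ·
  (1,2): δ = 91.70°  ·
  (1,3): δ = 8.70°  ✓
  (1,4): δ = 61.61°  ·
  (1,5): δ = 90.75°  ·
  (2,3): δ = 79.60°  ·
  (2,4): δ = 26.69°  ✓
  (2,5): δ = 2.45°  ✓
  (3,4): δ = 127.09°  ·
  (3,5): δ = 97.95°  ·
  (4,5): δ = 150.86°  ·
antipodal pairs: 3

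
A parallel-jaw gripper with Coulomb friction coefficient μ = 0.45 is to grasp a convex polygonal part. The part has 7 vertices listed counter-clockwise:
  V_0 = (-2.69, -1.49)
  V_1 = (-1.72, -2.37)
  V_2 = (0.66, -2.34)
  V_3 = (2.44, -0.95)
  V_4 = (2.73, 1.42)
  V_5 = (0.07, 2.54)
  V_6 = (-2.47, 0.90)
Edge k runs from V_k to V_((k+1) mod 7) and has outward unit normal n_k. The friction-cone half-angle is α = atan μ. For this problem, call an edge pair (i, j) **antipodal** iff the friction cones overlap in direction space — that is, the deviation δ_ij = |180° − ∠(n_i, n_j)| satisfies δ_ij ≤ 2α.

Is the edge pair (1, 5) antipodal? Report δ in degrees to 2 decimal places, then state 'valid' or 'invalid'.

α = atan 0.45 = 24.23°;  2α = 48.46°
edge 1: e_1 = (+2.38, +0.03);  n_1 = (+0.0126, -0.9999)
edge 5: e_5 = (-2.54, -1.64);  n_5 = (-0.5424, +0.8401)
∠(n_1, n_5) = 147.87°
δ = |180° − 147.87°| = 32.13°
32.13° ≤ 2α = 48.46°  →  valid

δ = 32.13°, valid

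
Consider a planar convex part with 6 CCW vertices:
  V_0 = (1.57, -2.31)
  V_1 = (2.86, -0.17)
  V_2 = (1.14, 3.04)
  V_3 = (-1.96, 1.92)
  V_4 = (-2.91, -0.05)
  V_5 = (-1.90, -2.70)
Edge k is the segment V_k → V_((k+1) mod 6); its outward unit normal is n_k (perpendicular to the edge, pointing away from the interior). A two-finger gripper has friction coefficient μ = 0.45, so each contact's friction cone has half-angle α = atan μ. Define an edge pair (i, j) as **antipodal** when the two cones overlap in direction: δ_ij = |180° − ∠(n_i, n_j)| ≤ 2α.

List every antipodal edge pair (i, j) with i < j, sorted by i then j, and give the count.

count = 4; pairs: (0,2), (0,3), (1,4), (2,5)

α = atan 0.45 = 24.23°;  2α = 48.46°
n_0 = (+0.8564, -0.5163)
n_1 = (+0.8814, +0.4723)
n_2 = (-0.3398, +0.9405)
n_3 = (-0.9007, +0.4344)
n_4 = (-0.9344, -0.3561)
n_5 = (+0.1117, -0.9937)
  (0,1): δ = 120.73°  ·
  (0,2): δ = 39.05°  ✓
  (0,3): δ = 5.34°  ✓
  (0,4): δ = 51.95°  ·
  (0,5): δ = 127.49°  ·
  (1,2): δ = 98.32°  ·
  (1,3): δ = 53.93°  ·
  (1,4): δ = 7.32°  ✓
  (1,5): δ = 68.23°  ·
  (2,3): δ = 135.61°  ·
  (2,4): δ = 89.00°  ·
  (2,5): δ = 13.45°  ✓
  (3,4): δ = 133.39°  ·
  (3,5): δ = 57.84°  ·
  (4,5): δ = 104.45°  ·
antipodal pairs: 4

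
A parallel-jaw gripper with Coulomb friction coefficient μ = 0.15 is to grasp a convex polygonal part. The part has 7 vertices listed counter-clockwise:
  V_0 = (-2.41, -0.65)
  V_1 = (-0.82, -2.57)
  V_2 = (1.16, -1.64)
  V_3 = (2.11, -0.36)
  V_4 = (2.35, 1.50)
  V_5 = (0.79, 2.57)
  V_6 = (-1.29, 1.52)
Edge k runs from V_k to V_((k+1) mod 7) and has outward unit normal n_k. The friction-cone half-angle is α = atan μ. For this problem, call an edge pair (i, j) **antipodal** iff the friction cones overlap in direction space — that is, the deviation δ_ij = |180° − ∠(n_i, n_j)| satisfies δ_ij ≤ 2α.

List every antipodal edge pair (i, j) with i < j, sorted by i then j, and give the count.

α = atan 0.15 = 8.53°;  2α = 17.06°
n_0 = (-0.7702, -0.6378)
n_1 = (+0.4251, -0.9051)
n_2 = (+0.8030, -0.5960)
n_3 = (+0.9918, -0.1280)
n_4 = (+0.5656, +0.8247)
n_5 = (-0.4506, +0.8927)
n_6 = (-0.8886, +0.4586)
  (0,1): δ = 104.47°  ·
  (0,2): δ = 76.21°  ·
  (0,3): δ = 46.98°  ·
  (0,4): δ = 15.92°  ✓
  (0,5): δ = 77.16°  ·
  (0,6): δ = 113.07°  ·
  (1,2): δ = 151.74°  ·
  (1,3): δ = 122.51°  ·
  (1,4): δ = 59.61°  ·
  (1,5): δ = 1.63°  ✓
  (1,6): δ = 37.54°  ·
  (2,3): δ = 150.77°  ·
  (2,4): δ = 87.86°  ·
  (2,5): δ = 26.63°  ·
  (2,6): δ = 9.28°  ✓
  (3,4): δ = 117.09°  ·
  (3,5): δ = 55.86°  ·
  (3,6): δ = 19.95°  ·
  (4,5): δ = 118.77°  ·
  (4,6): δ = 82.85°  ·
  (5,6): δ = 144.08°  ·
antipodal pairs: 3

count = 3; pairs: (0,4), (1,5), (2,6)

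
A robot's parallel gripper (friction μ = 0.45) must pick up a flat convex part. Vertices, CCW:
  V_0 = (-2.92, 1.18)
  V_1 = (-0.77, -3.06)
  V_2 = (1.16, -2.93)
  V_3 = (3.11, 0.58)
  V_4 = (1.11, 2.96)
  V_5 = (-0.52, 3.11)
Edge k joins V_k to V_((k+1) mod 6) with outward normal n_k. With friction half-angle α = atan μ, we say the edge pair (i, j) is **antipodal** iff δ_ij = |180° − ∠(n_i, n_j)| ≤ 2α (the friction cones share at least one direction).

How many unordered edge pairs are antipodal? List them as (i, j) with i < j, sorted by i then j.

count = 4; pairs: (0,3), (1,4), (1,5), (2,5)

α = atan 0.45 = 24.23°;  2α = 48.46°
n_0 = (-0.8919, -0.4523)
n_1 = (+0.0672, -0.9977)
n_2 = (+0.8742, -0.4856)
n_3 = (+0.7656, +0.6433)
n_4 = (+0.0916, +0.9958)
n_5 = (-0.6267, +0.7793)
  (0,1): δ = 113.03°  ·
  (0,2): δ = 55.94°  ·
  (0,3): δ = 13.15°  ✓
  (0,4): δ = 57.85°  ·
  (0,5): δ = 101.92°  ·
  (1,2): δ = 122.91°  ·
  (1,3): δ = 53.81°  ·
  (1,4): δ = 9.11°  ✓
  (1,5): δ = 34.95°  ✓
  (2,3): δ = 110.90°  ·
  (2,4): δ = 66.20°  ·
  (2,5): δ = 22.14°  ✓
  (3,4): δ = 135.30°  ·
  (3,5): δ = 91.24°  ·
  (4,5): δ = 135.94°  ·
antipodal pairs: 4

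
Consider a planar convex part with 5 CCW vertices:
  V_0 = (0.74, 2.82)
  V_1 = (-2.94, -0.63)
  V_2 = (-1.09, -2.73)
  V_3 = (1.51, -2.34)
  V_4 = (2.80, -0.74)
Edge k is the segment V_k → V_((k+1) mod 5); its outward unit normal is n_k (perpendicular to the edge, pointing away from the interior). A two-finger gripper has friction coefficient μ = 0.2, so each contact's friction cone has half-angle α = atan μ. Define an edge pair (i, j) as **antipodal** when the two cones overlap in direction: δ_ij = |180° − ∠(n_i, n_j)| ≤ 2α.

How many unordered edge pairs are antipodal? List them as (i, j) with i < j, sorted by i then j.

count = 2; pairs: (0,3), (1,4)

α = atan 0.2 = 11.31°;  2α = 22.62°
n_0 = (-0.6839, +0.7295)
n_1 = (-0.7504, -0.6610)
n_2 = (+0.1483, -0.9889)
n_3 = (+0.7785, -0.6277)
n_4 = (+0.8655, +0.5008)
  (0,1): δ = 91.77°  ·
  (0,2): δ = 34.62°  ·
  (0,3): δ = 7.97°  ✓
  (0,4): δ = 76.90°  ·
  (1,2): δ = 122.85°  ·
  (1,3): δ = 80.26°  ·
  (1,4): δ = 11.32°  ✓
  (2,3): δ = 137.41°  ·
  (2,4): δ = 68.47°  ·
  (3,4): δ = 111.07°  ·
antipodal pairs: 2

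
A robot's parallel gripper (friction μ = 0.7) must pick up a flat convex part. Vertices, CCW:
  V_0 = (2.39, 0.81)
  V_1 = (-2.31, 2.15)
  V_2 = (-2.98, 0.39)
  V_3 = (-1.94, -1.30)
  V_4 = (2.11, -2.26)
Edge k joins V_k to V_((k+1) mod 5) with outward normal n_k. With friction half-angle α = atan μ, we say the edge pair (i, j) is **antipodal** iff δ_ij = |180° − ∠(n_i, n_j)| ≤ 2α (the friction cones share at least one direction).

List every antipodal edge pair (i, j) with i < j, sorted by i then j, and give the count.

α = atan 0.7 = 34.99°;  2α = 69.98°
n_0 = (+0.2742, +0.9617)
n_1 = (-0.9346, +0.3558)
n_2 = (-0.8517, -0.5241)
n_3 = (-0.2306, -0.9730)
n_4 = (+0.9959, -0.0908)
  (0,1): δ = 94.93°  ·
  (0,2): δ = 42.48°  ✓
  (0,3): δ = 2.58°  ✓
  (0,4): δ = 100.70°  ·
  (1,2): δ = 127.55°  ·
  (1,3): δ = 82.49°  ·
  (1,4): δ = 15.63°  ✓
  (2,3): δ = 134.94°  ·
  (2,4): δ = 36.82°  ✓
  (3,4): δ = 81.88°  ·
antipodal pairs: 4

count = 4; pairs: (0,2), (0,3), (1,4), (2,4)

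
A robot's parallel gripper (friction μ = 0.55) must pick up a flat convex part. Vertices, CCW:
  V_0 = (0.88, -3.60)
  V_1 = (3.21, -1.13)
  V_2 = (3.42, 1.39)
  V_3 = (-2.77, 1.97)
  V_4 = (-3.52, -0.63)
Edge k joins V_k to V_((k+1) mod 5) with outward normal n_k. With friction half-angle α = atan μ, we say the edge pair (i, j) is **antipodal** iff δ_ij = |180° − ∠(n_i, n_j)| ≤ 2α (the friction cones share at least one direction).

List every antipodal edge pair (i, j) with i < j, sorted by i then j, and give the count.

count = 4; pairs: (0,2), (0,3), (1,3), (2,4)

α = atan 0.55 = 28.81°;  2α = 57.62°
n_0 = (+0.7274, -0.6862)
n_1 = (+0.9965, -0.0830)
n_2 = (+0.0933, +0.9956)
n_3 = (-0.9608, +0.2772)
n_4 = (-0.5595, -0.8288)
  (0,1): δ = 141.43°  ·
  (0,2): δ = 52.02°  ✓
  (0,3): δ = 27.24°  ✓
  (0,4): δ = 99.31°  ·
  (1,2): δ = 90.59°  ·
  (1,3): δ = 11.33°  ✓
  (1,4): δ = 60.74°  ·
  (2,3): δ = 100.74°  ·
  (2,4): δ = 28.67°  ✓
  (3,4): δ = 107.93°  ·
antipodal pairs: 4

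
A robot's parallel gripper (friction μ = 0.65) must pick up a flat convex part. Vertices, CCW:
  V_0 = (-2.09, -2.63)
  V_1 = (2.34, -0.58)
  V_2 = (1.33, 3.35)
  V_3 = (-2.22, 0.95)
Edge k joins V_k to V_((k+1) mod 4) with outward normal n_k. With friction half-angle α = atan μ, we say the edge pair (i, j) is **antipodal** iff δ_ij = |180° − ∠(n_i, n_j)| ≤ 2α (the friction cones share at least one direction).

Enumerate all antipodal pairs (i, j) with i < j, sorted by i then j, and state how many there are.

α = atan 0.65 = 33.02°;  2α = 66.05°
n_0 = (+0.4200, -0.9075)
n_1 = (+0.9685, +0.2489)
n_2 = (-0.5601, +0.8284)
n_3 = (-0.9993, -0.0363)
  (0,1): δ = 100.42°  ·
  (0,2): δ = 9.23°  ✓
  (0,3): δ = 67.25°  ·
  (1,2): δ = 70.35°  ·
  (1,3): δ = 12.33°  ✓
  (2,3): δ = 121.98°  ·
antipodal pairs: 2

count = 2; pairs: (0,2), (1,3)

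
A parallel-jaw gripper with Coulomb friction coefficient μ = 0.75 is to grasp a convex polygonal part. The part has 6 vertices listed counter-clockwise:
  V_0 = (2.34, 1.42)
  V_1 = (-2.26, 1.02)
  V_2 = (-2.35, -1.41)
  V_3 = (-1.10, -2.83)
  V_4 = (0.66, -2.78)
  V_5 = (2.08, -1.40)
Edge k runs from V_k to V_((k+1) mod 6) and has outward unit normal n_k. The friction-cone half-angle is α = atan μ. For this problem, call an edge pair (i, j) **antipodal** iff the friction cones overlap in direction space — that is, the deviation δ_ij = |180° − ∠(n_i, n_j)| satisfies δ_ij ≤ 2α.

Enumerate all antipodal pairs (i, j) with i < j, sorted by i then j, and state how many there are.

α = atan 0.75 = 36.87°;  2α = 73.74°
n_0 = (-0.0866, +0.9962)
n_1 = (-0.9993, +0.0370)
n_2 = (-0.7506, -0.6607)
n_3 = (+0.0284, -0.9996)
n_4 = (+0.6969, -0.7171)
n_5 = (+0.9958, -0.0918)
  (0,1): δ = 97.09°  ·
  (0,2): δ = 53.61°  ✓
  (0,3): δ = 3.34°  ✓
  (0,4): δ = 39.21°  ✓
  (0,5): δ = 79.76°  ·
  (1,2): δ = 136.52°  ·
  (1,3): δ = 86.25°  ·
  (1,4): δ = 43.70°  ✓
  (1,5): δ = 3.15°  ✓
  (2,3): δ = 129.73°  ·
  (2,4): δ = 87.18°  ·
  (2,5): δ = 46.62°  ✓
  (3,4): δ = 137.45°  ·
  (3,5): δ = 96.89°  ·
  (4,5): δ = 139.45°  ·
antipodal pairs: 6

count = 6; pairs: (0,2), (0,3), (0,4), (1,4), (1,5), (2,5)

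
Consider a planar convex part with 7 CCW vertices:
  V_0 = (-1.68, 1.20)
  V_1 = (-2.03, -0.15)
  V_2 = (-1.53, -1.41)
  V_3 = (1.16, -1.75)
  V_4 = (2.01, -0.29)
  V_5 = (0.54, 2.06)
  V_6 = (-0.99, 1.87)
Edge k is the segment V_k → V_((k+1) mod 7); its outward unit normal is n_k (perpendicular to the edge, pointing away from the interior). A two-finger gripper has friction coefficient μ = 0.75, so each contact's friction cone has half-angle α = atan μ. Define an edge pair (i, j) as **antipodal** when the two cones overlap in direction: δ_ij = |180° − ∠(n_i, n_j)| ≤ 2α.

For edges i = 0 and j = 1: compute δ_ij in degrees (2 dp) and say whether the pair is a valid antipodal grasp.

α = atan 0.75 = 36.87°;  2α = 73.74°
edge 0: e_0 = (-0.35, -1.35);  n_0 = (-0.9680, +0.2510)
edge 1: e_1 = (+0.50, -1.26);  n_1 = (-0.9295, -0.3688)
∠(n_0, n_1) = 36.18°
δ = |180° − 36.18°| = 143.82°
143.82° > 2α = 73.74°  →  invalid

δ = 143.82°, invalid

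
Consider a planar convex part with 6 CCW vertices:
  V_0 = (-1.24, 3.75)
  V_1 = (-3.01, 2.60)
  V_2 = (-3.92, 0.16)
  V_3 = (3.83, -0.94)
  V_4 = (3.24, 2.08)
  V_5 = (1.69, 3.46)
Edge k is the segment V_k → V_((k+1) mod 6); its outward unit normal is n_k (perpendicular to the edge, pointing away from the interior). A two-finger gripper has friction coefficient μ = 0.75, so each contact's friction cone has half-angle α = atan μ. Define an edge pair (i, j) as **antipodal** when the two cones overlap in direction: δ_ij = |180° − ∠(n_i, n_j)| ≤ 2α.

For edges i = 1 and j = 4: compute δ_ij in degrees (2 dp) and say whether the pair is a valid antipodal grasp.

δ = 68.77°, valid

α = atan 0.75 = 36.87°;  2α = 73.74°
edge 1: e_1 = (-0.91, -2.44);  n_1 = (-0.9370, +0.3494)
edge 4: e_4 = (-1.55, +1.38);  n_4 = (+0.6650, +0.7469)
∠(n_1, n_4) = 111.23°
δ = |180° − 111.23°| = 68.77°
68.77° ≤ 2α = 73.74°  →  valid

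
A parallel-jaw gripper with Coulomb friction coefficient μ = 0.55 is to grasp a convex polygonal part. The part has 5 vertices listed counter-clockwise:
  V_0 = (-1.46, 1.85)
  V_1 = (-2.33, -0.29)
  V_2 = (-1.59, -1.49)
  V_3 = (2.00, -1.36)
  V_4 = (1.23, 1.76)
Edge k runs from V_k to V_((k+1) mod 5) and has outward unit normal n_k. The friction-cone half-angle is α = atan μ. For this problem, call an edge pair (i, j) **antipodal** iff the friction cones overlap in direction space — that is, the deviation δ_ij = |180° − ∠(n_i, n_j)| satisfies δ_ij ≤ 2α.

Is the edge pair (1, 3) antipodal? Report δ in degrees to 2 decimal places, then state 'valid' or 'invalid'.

δ = 17.80°, valid

α = atan 0.55 = 28.81°;  2α = 57.62°
edge 1: e_1 = (+0.74, -1.20);  n_1 = (-0.8512, -0.5249)
edge 3: e_3 = (-0.77, +3.12);  n_3 = (+0.9709, +0.2396)
∠(n_1, n_3) = 162.20°
δ = |180° − 162.20°| = 17.80°
17.80° ≤ 2α = 57.62°  →  valid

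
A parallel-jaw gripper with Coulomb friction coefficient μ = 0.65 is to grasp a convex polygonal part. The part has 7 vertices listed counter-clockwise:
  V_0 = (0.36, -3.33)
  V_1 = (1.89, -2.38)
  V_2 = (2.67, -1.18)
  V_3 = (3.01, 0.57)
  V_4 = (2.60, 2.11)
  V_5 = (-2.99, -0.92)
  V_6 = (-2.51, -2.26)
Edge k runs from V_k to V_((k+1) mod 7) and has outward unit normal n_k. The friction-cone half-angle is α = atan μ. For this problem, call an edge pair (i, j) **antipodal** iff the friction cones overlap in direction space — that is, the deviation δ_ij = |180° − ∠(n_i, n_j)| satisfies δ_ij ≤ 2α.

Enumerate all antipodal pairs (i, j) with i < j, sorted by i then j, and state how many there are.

α = atan 0.65 = 33.02°;  2α = 66.05°
n_0 = (+0.5275, -0.8496)
n_1 = (+0.8384, -0.5450)
n_2 = (+0.9816, -0.1907)
n_3 = (+0.9663, +0.2573)
n_4 = (-0.4765, +0.8792)
n_5 = (-0.9414, -0.3372)
n_6 = (-0.3493, -0.9370)
  (0,1): δ = 154.86°  ·
  (0,2): δ = 132.83°  ·
  (0,3): δ = 106.93°  ·
  (0,4): δ = 3.38°  ✓
  (0,5): δ = 77.87°  ·
  (0,6): δ = 127.72°  ·
  (1,2): δ = 157.97°  ·
  (1,3): δ = 132.07°  ·
  (1,4): δ = 28.52°  ✓
  (1,5): δ = 52.73°  ✓
  (1,6): δ = 102.58°  ·
  (2,3): δ = 154.10°  ·
  (2,4): δ = 50.55°  ✓
  (2,5): δ = 30.70°  ✓
  (2,6): δ = 80.55°  ·
  (3,4): δ = 76.45°  ·
  (3,5): δ = 4.80°  ✓
  (3,6): δ = 54.65°  ✓
  (4,5): δ = 98.75°  ·
  (4,6): δ = 48.91°  ✓
  (5,6): δ = 130.15°  ·
antipodal pairs: 8

count = 8; pairs: (0,4), (1,4), (1,5), (2,4), (2,5), (3,5), (3,6), (4,6)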